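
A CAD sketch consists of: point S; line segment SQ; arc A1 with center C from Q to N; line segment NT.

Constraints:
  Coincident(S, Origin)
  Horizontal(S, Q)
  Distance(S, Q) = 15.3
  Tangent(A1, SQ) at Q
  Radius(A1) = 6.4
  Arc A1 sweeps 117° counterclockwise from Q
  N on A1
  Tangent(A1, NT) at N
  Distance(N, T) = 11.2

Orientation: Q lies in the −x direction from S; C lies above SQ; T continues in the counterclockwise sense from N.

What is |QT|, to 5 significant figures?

19.295

S is at the origin; SQ is horizontal with |SQ| = 15.3 and Q on the −x side, so Q = (-15.300, 0.0000). A1 meets SQ tangentially, so CQ is at right angles to SQ, so C = Q + (0, 6.4) = (-15.300, 6.4000). On A1, Q sits at bearing -90° from C; a 117° counterclockwise sweep puts N at bearing 27°, so N = C + 6.4·(cos 27°, sin 27°) = (-9.5976, 9.3055). Since A1 is tangent to NT there, CN ⟂ NT, so NT runs along (−sin 27°, cos 27°); with |NT| = 11.2, T = (-14.682, 19.285). Then |QT| = |T − Q| = 19.295.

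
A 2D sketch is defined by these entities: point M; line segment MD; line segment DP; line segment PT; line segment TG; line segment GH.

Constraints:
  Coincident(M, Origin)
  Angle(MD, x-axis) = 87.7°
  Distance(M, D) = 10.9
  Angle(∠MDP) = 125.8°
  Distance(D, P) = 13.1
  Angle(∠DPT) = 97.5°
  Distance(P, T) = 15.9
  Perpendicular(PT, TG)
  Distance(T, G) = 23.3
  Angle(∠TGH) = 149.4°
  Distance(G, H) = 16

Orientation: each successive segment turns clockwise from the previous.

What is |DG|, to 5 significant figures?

20.407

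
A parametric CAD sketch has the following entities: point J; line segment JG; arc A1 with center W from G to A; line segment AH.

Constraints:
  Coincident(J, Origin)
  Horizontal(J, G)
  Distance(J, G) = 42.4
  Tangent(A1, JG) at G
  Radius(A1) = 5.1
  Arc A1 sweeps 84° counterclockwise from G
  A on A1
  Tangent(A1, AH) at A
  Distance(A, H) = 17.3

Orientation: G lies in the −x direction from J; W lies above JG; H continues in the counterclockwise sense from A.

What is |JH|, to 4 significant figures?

41.66

On A1, G sits at bearing -90° from W; an 84° counterclockwise sweep puts A at bearing -6°, so A = W + 5.1·(cos -6°, sin -6°) = (-37.33, 4.567). A1 meets AH tangentially, so WA is at right angles to AH, so AH runs along (−sin -6°, cos -6°); with |AH| = 17.3, H = (-35.52, 21.77). Then |JH| = |H − J| = 41.66.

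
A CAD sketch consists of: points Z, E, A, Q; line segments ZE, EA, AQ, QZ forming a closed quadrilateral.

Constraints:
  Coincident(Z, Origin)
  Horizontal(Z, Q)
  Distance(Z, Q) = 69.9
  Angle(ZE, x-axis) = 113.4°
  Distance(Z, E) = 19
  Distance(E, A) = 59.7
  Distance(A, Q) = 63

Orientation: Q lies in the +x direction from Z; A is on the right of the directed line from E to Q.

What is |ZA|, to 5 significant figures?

40.724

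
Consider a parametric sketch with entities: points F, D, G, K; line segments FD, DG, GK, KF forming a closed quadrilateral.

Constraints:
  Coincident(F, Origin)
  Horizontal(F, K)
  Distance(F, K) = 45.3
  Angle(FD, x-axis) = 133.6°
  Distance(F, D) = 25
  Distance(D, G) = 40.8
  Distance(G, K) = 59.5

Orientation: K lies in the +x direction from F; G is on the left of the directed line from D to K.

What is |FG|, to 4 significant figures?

49.26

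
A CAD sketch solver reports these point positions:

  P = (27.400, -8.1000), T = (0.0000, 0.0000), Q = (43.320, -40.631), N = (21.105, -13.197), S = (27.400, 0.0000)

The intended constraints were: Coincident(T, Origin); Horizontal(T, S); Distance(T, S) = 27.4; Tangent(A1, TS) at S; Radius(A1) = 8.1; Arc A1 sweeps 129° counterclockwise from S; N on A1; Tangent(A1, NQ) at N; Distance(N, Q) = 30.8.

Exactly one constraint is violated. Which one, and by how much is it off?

Distance(N, Q) = 30.8 — off by 4.50.

T = (0.00, 0.00) ✓; T.y = 0.00, S.y = 0.00 ✓; |TS| = 27.40 ✓; ∠(PS, ST) = 90.00° ✓; |PS| = 8.100 ✓; bearing(P→N) − bearing(P→S) = 129.0° ✓; |PN| = 8.100 ✓; ∠(PN, NQ) = 90.00° ✓; |NQ| = 35.30 ✗.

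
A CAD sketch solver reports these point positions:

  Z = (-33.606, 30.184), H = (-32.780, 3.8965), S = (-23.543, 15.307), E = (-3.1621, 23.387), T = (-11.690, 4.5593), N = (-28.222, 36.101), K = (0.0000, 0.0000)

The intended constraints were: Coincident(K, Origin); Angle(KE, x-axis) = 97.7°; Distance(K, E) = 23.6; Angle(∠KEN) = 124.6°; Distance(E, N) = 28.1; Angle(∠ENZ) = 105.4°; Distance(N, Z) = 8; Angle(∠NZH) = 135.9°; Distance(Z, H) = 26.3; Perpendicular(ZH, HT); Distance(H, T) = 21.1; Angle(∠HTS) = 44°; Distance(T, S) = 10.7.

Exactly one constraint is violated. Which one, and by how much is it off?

Distance(T, S) = 10.7 — off by 5.30.

K = (0.00, 0.00) ✓; KE at 97.70° ✓; |KE| = 23.60 ✓; ∠KEN = 124.6° ✓; |EN| = 28.10 ✓; ∠ENZ = 105.4° ✓; |NZ| = 8.000 ✓; ∠NZH = 135.9° ✓; |ZH| = 26.30 ✓; ∠(ZH, HT) = 90.00° ✓; |HT| = 21.10 ✓; ∠HTS = 44.00° ✓; |TS| = 16.00 ✗.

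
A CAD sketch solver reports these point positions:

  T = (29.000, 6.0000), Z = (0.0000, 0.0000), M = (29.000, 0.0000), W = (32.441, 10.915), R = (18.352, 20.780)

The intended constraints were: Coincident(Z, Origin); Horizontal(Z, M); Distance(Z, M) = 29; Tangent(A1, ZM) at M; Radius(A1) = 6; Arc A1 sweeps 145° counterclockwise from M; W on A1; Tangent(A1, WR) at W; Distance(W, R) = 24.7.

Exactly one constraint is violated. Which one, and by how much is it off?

Distance(W, R) = 24.7 — off by 7.50.

Z = (0.00, 0.00) ✓; Z.y = 0.00, M.y = 0.00 ✓; |ZM| = 29.00 ✓; ∠(TM, MZ) = 90.00° ✓; |TM| = 6.000 ✓; bearing(T→W) − bearing(T→M) = 145.0° ✓; |TW| = 6.000 ✓; ∠(TW, WR) = 90.00° ✓; |WR| = 17.20 ✗.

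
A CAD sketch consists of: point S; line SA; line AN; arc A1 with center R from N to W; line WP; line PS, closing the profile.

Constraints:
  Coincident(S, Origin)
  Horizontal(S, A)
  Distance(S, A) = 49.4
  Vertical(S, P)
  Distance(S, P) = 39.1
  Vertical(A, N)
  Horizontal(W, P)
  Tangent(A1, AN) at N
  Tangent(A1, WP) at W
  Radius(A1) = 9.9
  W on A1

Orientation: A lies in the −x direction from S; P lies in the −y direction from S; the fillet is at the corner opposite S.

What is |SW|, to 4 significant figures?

55.58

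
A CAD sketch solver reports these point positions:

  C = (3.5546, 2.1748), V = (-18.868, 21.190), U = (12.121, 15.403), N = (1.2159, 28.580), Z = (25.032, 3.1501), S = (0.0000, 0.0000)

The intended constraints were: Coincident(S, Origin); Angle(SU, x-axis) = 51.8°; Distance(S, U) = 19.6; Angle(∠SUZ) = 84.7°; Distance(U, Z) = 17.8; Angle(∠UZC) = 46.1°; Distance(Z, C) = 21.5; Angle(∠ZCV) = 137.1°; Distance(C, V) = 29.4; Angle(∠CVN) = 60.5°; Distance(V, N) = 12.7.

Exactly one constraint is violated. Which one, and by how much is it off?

Distance(V, N) = 12.7 — off by 8.70.

S = (0.00, 0.00) ✓; SU at 51.80° ✓; |SU| = 19.60 ✓; ∠SUZ = 84.70° ✓; |UZ| = 17.80 ✓; ∠UZC = 46.10° ✓; |ZC| = 21.50 ✓; ∠ZCV = 137.1° ✓; |CV| = 29.40 ✓; ∠CVN = 60.50° ✓; |VN| = 21.40 ✗.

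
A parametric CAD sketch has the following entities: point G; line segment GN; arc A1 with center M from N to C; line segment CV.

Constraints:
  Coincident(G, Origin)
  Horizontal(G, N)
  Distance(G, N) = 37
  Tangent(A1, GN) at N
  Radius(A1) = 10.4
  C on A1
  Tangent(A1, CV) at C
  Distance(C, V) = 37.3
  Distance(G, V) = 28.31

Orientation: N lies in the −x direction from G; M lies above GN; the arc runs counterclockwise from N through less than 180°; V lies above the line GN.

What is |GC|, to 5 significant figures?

30.046

G is at the origin; G and N share the same y with |GN| = 37.0 and N on the −x side, so N = (-37.000, 0.0000). Tangency of A1 to GN means the radius MN is perpendicular to GN, so M = N + (0, 10.4) = (-37.000, 10.400). Since MC ⟂ CV (tangency), |MV| = √(10.4² + 37.3²) = 38.723 regardless of where C sits on A1. So V lies on both circle(G, 28.31) and circle(M, 38.723); the above-GN intersection is V = (-2.6056, 28.190). C is the foot of the tangent from V: C = (-29.917, 2.7851).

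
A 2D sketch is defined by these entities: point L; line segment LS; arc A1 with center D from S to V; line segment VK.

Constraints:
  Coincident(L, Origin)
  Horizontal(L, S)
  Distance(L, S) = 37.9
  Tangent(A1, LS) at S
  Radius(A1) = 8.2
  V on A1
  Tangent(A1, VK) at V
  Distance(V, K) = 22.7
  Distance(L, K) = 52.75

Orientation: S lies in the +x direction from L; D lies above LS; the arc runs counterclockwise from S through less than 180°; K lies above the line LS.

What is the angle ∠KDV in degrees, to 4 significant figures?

70.14°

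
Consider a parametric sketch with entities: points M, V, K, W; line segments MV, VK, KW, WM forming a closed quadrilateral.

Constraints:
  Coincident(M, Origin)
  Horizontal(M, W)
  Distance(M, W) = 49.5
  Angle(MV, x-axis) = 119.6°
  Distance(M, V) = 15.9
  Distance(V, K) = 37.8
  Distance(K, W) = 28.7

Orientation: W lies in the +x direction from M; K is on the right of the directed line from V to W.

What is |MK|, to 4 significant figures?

24.02

M is at the origin; M and W share the same y with |MW| = 49.5 and W in +x, so W = (49.5, 0). MV runs at 119.6° with |MV| = 15.9, so V = (-7.854, 13.82). K is determined by |VK| = 37.8 and |KW| = 28.7 together: it lies at the intersection of circle(V, 37.8) and circle(W, 28.7). With |VW| = 59.00, the foot of the radical line on VW is 34.63 from V and the perpendicular offset is √(37.8² − 34.63²) = 15.16. Taking the right-of-VW solution: K = (22.26, -9.027).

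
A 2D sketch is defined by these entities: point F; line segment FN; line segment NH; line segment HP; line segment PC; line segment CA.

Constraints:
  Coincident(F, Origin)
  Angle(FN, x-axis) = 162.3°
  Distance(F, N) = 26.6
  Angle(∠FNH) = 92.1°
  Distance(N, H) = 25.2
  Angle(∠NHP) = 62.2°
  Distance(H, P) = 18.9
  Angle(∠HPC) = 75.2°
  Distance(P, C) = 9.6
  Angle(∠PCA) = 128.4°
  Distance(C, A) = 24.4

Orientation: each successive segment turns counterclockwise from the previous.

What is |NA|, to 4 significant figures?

17.96

∠HPC = 75.2° gives PC at 112.8° from the x-axis; with |PC| = 9.6, C = (-18.88, -4.143). ∠PCA = 128.4° gives CA at 164.4° from the x-axis; with |CA| = 24.4, A = (-42.38, 2.419). Then |NA| = |A − N| = 17.96.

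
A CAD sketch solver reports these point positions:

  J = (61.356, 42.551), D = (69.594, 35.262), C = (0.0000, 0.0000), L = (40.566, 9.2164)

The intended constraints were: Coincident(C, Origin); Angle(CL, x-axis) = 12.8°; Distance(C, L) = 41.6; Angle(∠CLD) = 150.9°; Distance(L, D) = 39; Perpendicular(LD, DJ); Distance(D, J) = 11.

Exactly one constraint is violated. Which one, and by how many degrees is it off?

Perpendicular(LD, DJ) — off by 6.60°.

C = (0.00, 0.00) ✓; CL at 12.80° ✓; |CL| = 41.60 ✓; ∠CLD = 150.9° ✓; |LD| = 39.00 ✓; ∠(LD, DJ) = 96.60° ✗; |DJ| = 11.00 ✓.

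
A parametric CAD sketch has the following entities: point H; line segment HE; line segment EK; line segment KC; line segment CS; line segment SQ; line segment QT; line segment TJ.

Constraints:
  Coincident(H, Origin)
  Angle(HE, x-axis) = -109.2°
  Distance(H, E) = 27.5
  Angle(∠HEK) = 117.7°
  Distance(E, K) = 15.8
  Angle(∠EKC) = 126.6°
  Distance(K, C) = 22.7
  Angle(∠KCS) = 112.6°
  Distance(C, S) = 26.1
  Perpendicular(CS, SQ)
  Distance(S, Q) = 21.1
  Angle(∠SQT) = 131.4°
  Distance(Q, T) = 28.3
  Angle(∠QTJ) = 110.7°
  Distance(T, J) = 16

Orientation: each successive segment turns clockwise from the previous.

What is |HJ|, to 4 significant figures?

36.10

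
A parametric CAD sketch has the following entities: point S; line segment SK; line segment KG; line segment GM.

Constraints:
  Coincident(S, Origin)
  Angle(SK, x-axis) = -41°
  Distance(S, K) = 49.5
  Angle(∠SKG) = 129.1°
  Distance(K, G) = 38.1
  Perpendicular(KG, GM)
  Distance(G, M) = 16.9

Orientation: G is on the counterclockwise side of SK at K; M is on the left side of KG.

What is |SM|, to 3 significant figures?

72.6

S is at the origin; SK runs at -41.0° with length 49.5, so K = 49.5·(cos -41.0°, sin -41.0°) = (37.4, -32.5). ∠SKG = 129.1°, so KG runs at -41.0° + (180° − 129.1°) = 9.90° from the x-axis; with |KG| = 38.1, G = K + 38.1·(cos 9.90°, sin 9.90°) = (74.9, -25.9). KG is perpendicular to GM; with |GM| = 16.9 on the left of KG, M = G + 16.9·(-0.172, 0.985) = (72.0, -9.28). Then |SM| = |M − S| = 72.6.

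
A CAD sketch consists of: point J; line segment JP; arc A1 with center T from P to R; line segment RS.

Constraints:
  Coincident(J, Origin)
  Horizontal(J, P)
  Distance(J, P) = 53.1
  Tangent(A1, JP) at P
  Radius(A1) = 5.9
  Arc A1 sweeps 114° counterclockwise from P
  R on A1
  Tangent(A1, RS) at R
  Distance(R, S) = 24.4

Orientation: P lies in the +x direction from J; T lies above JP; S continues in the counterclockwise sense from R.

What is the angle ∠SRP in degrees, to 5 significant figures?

123.00°

J is at the origin; JP is horizontal with |JP| = 53.1 and P on the +x side, so P = (53.100, 0.0000). Tangency of A1 to JP means the radius TP is perpendicular to JP, so T = P + (0, 5.9) = (53.100, 5.9000). On A1, P sits at bearing -90° from T; a 114° counterclockwise sweep puts R at bearing 24°, so R = T + 5.9·(cos 24°, sin 24°) = (58.490, 8.2997). Tangency of A1 to RS means the radius TR is perpendicular to RS, so RS runs along (−sin 24°, cos 24°); with |RS| = 24.4, S = (48.566, 30.590). Then cos ∠SRP = RS·RP / (|RS||RP|), giving 123.00°.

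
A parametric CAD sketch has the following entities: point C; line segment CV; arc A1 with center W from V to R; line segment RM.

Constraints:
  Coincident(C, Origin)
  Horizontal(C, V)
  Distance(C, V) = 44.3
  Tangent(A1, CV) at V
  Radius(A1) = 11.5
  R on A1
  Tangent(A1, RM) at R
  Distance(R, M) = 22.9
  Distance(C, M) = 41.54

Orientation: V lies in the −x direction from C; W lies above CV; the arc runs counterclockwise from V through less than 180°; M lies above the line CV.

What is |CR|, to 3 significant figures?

34.3

C is at the origin; CV is horizontal with |CV| = 44.3 and V on the −x side, so V = (-44.3, 0.00). The tangent condition forces WV to be normal to CV, so W = V + (0, 11.5) = (-44.3, 11.5). Since WR ⟂ RM (tangency), |WM| = √(11.5² + 22.9²) = 25.6 regardless of where R sits on A1. So M lies on both circle(C, 41.54) and circle(W, 25.6); the above-CV intersection is M = (-27.7, 31.0). R is the foot of the tangent from M: R = (-33.1, 8.75).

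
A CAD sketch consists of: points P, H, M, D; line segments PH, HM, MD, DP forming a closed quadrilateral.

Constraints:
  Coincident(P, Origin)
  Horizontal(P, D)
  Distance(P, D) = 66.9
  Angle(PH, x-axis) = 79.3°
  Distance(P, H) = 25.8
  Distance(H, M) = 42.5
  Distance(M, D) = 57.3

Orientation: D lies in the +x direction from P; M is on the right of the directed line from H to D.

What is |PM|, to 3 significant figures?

20.4

Checks: |HM| = 42.50 ✓; |MD| = 57.30 ✓.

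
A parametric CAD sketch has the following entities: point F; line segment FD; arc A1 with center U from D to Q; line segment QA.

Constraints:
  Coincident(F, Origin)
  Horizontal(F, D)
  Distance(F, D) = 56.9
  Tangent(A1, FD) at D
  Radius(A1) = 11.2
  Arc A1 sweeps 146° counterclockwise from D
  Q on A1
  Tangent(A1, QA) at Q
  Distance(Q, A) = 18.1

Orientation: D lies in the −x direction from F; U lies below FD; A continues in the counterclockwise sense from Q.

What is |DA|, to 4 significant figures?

31.83

F is at the origin; FD is horizontal with |FD| = 56.9 and D on the −x side, so D = (-56.90, 0.000). The tangent condition forces UD to be normal to FD, so U = D + (0, -11.2) = (-56.90, -11.20). On A1, D sits at bearing 90° from U; a 146° counterclockwise sweep puts Q at bearing 236°, so Q = U + 11.2·(cos 236°, sin 236°) = (-63.16, -20.49). The tangent condition forces UQ to be normal to QA, so QA runs along (−sin 236°, cos 236°); with |QA| = 18.1, A = (-48.16, -30.61). Then |DA| = |A − D| = 31.83.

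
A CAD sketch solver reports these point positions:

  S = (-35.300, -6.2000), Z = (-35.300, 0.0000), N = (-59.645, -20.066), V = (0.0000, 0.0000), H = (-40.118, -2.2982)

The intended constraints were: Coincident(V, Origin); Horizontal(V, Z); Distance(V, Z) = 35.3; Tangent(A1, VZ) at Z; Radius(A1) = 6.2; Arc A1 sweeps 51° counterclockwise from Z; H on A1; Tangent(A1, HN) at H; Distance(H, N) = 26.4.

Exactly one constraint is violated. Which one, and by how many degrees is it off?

Tangent(A1, HN) at H — off by 8.70°.

V = (0.00, 0.00) ✓; V.y = 0.00, Z.y = 0.00 ✓; |VZ| = 35.30 ✓; ∠(SZ, ZV) = 90.00° ✓; |SZ| = 6.200 ✓; bearing(S→H) − bearing(S→Z) = 51.00° ✓; |SH| = 6.200 ✓; ∠(SH, HN) = 98.70° ✗; |HN| = 26.40 ✓.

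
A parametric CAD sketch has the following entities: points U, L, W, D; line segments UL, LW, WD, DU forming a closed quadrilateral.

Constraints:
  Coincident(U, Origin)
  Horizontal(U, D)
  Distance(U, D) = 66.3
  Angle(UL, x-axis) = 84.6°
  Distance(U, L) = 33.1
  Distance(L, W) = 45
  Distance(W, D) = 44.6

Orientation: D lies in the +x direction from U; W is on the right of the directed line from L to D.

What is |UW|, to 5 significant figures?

23.667

Checks: |LW| = 45.00 ✓; |WD| = 44.60 ✓.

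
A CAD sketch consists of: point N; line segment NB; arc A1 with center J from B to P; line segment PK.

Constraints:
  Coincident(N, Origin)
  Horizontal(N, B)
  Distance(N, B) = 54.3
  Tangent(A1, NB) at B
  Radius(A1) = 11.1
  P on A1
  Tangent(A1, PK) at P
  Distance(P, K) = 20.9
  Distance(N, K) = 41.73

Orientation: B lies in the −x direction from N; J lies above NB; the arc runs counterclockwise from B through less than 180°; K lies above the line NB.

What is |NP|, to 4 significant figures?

45.01

N is at the origin; N and B share the same y with |NB| = 54.3 and B on the −x side, so B = (-54.30, 0.000). The tangent condition forces JB to be normal to NB, so J = B + (0, 11.1) = (-54.30, 11.10). Since JP ⟂ PK (tangency), |JK| = √(11.1² + 20.9²) = 23.66 regardless of where P sits on A1. So K lies on both circle(N, 41.73) and circle(J, 23.66); the above-NB intersection is K = (-34.31, 23.76). P is the foot of the tangent from K: P = (-44.66, 5.603).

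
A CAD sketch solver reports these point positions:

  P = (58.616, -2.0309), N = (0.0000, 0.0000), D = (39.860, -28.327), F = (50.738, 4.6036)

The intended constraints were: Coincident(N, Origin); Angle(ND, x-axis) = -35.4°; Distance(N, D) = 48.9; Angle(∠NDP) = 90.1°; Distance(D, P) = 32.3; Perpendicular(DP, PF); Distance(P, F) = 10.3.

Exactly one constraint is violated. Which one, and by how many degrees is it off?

Perpendicular(DP, PF) — off by 4.60°.

N = (0.00, 0.00) ✓; ND at -35.40° ✓; |ND| = 48.90 ✓; ∠NDP = 90.10° ✓; |DP| = 32.30 ✓; ∠(DP, PF) = 85.40° ✗; |PF| = 10.30 ✓.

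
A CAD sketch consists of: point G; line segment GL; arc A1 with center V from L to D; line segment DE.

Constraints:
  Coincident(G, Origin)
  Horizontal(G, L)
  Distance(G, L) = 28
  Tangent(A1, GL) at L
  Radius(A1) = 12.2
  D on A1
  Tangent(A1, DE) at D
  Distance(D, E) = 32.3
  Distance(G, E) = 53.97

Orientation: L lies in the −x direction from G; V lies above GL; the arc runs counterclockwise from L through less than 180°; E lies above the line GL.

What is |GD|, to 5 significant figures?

23.094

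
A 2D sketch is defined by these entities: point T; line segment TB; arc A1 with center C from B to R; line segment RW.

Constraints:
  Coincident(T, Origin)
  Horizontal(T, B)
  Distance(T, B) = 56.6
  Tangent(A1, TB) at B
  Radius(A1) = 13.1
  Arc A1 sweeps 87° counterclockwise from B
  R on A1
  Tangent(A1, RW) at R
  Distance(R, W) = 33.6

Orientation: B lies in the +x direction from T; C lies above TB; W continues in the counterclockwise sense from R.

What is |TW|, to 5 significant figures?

84.952

T is at the origin; TB is horizontal with |TB| = 56.6 and B on the +x side, so B = (56.600, 0.0000). Since A1 is tangent to TB there, CB ⟂ TB, so C = B + (0, 13.1) = (56.600, 13.100). On A1, B sits at bearing -90° from C; an 87° counterclockwise sweep puts R at bearing -3°, so R = C + 13.1·(cos -3°, sin -3°) = (69.682, 12.414). Since A1 is tangent to RW there, CR ⟂ RW, so RW runs along (−sin -3°, cos -3°); with |RW| = 33.6, W = (71.441, 45.968). Then |TW| = |W − T| = 84.952.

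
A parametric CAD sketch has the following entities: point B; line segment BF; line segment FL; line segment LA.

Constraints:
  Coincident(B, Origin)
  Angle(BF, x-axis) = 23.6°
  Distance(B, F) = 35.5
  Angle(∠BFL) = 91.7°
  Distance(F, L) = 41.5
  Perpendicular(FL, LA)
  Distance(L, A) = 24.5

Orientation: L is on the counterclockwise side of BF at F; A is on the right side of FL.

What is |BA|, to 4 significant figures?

73.55

∠BFL = 91.7°, so FL runs at 23.6° + (180° − 91.7°) = 111.9° from the x-axis; with |FL| = 41.5, L = F + 41.5·(cos 111.9°, sin 111.9°) = (17.05, 52.72). The perpendicularity gives LA at right angles to FL; with |LA| = 24.5 on the right of FL, A = L + 24.5·(0.9278, 0.3730) = (39.78, 61.86). Then |BA| = |A − B| = 73.55.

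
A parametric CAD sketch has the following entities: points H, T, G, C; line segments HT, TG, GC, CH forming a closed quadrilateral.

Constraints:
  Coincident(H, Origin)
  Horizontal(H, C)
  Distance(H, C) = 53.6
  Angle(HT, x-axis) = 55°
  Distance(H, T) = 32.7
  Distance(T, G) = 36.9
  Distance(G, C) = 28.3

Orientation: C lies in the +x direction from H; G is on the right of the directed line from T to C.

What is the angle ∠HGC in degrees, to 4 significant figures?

142.0°

H is at the origin; HC is horizontal with |HC| = 53.6 and C in +x, so C = (53.6, 0). HT runs at 55.0° with |HT| = 32.7, so T = (18.76, 26.79). G is determined by |TG| = 36.9 and |GC| = 28.3 together: it lies at the intersection of circle(T, 36.9) and circle(C, 28.3). With |TC| = 43.95, the foot of the radical line on TC is 28.35 from T and the perpendicular offset is √(36.9² − 28.35²) = 23.61. Taking the right-of-TC solution: G = (26.84, -9.217).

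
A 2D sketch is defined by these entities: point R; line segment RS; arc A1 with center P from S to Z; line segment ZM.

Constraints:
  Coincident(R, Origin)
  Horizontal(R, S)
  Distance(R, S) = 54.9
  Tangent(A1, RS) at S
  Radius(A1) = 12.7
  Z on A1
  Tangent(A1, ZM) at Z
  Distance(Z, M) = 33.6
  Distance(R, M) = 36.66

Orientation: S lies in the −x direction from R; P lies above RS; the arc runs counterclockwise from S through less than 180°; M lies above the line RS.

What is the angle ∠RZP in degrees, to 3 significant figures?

142°

R is at the origin; R and S share the same y with |RS| = 54.9 and S on the −x side, so S = (-54.9, 0.00). A1 meets RS tangentially, so PS is at right angles to RS, so P = S + (0, 12.7) = (-54.9, 12.7). Since PZ ⟂ ZM (tangency), |PM| = √(12.7² + 33.6²) = 35.9 regardless of where Z sits on A1. So M lies on both circle(R, 36.66) and circle(P, 35.9); the above-RS intersection is M = (-22.8, 28.7). Z is the foot of the tangent from M: Z = (-45.6, 4.08).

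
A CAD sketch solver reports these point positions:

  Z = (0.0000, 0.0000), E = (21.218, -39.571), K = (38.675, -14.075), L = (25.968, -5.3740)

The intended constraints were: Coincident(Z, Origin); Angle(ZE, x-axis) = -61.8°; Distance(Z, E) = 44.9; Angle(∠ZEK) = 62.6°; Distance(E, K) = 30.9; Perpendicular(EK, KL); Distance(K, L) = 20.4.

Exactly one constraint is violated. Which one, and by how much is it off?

Distance(K, L) = 20.4 — off by 5.00.

Z = (0.00, 0.00) ✓; ZE at -61.80° ✓; |ZE| = 44.90 ✓; ∠ZEK = 62.60° ✓; |EK| = 30.90 ✓; ∠(EK, KL) = 90.00° ✓; |KL| = 15.40 ✗.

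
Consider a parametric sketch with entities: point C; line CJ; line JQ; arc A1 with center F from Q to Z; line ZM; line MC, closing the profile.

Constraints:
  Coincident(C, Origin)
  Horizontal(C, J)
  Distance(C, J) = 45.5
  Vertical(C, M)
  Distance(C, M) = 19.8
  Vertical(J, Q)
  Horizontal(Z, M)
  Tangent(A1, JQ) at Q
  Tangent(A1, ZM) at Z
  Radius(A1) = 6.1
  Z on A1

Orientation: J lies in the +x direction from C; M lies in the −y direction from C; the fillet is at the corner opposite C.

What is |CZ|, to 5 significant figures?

44.095

The virtual corner opposite C is at (45.500, -19.800). The tangent condition forces FQ to be normal to JQ and tangency of A1 to ZM means the radius FZ is perpendicular to ZM, with radius 6.1, so the center F sits 6.1 in from both sides at F = (39.400, -13.700). That places the tangent points at Q = (45.500, -13.700) on JQ and Z = (39.400, -19.800) on ZM. Then |CZ| = |Z − C| = 44.095.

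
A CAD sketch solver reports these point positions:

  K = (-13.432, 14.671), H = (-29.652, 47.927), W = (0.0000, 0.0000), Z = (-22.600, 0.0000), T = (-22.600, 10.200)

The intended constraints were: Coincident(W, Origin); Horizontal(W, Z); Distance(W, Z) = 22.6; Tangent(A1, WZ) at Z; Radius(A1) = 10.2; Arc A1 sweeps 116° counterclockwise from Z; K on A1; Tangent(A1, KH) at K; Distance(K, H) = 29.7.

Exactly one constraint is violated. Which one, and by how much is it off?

Distance(K, H) = 29.7 — off by 7.30.

W = (0.00, 0.00) ✓; W.y = 0.00, Z.y = 0.00 ✓; |WZ| = 22.60 ✓; ∠(TZ, ZW) = 90.00° ✓; |TZ| = 10.20 ✓; bearing(T→K) − bearing(T→Z) = 116.0° ✓; |TK| = 10.20 ✓; ∠(TK, KH) = 90.00° ✓; |KH| = 37.00 ✗.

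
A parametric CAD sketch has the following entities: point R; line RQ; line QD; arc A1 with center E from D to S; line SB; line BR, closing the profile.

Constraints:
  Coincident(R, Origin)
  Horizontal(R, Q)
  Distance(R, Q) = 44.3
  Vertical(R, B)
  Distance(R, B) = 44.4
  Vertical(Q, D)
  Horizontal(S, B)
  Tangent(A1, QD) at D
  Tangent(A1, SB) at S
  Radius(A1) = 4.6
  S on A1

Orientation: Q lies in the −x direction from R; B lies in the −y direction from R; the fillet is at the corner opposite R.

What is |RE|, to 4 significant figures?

56.22

R is at the origin; R and Q share the same y with |RQ| = 44.3 and Q on the −x side, so Q = (-44.30, 0.000). RB is vertical with |RB| = 44.4 and B on the −y side, so B = (0.000, -44.40). The virtual corner opposite R is at (-44.30, -44.40). The tangent condition forces ED to be normal to QD and A1 meets SB tangentially, so ES is at right angles to SB, with radius 4.6, so the center E sits 4.6 in from both sides at E = (-39.70, -39.80). Then |RE| = |E − R| = 56.22.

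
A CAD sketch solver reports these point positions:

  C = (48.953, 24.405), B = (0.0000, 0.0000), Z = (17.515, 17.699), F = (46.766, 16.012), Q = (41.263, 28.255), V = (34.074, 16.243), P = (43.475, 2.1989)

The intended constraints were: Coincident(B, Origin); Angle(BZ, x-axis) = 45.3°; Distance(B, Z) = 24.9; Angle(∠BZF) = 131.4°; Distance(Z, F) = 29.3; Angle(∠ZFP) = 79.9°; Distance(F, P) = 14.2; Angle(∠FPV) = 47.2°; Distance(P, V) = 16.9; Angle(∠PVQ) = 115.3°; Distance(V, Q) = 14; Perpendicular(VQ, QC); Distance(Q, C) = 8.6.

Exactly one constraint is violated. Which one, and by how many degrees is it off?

Perpendicular(VQ, QC) — off by 4.31°.

B = (0.00, 0.00) ✓; BZ at 45.30° ✓; |BZ| = 24.90 ✓; ∠BZF = 131.4° ✓; |ZF| = 29.30 ✓; ∠ZFP = 79.90° ✓; |FP| = 14.20 ✓; ∠FPV = 47.20° ✓; |PV| = 16.90 ✓; ∠PVQ = 115.3° ✓; |VQ| = 14.00 ✓; ∠(VQ, QC) = 85.69° ✗; |QC| = 8.600 ✓.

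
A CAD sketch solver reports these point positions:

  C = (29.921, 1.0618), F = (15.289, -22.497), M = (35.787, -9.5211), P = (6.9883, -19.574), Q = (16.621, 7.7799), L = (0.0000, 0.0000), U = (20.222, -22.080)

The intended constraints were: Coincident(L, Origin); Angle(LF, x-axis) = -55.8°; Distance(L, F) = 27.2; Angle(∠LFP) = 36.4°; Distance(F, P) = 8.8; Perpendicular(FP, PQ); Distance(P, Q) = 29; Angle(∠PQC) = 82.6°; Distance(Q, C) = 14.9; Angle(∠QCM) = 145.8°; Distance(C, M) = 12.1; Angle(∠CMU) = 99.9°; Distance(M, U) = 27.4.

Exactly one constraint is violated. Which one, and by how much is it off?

Distance(M, U) = 27.4 — off by 7.40.

L = (0.00, 0.00) ✓; LF at -55.80° ✓; |LF| = 27.20 ✓; ∠LFP = 36.40° ✓; |FP| = 8.800 ✓; ∠(FP, PQ) = 90.00° ✓; |PQ| = 29.00 ✓; ∠PQC = 82.60° ✓; |QC| = 14.90 ✓; ∠QCM = 145.8° ✓; |CM| = 12.10 ✓; ∠CMU = 99.90° ✓; |MU| = 20.00 ✗.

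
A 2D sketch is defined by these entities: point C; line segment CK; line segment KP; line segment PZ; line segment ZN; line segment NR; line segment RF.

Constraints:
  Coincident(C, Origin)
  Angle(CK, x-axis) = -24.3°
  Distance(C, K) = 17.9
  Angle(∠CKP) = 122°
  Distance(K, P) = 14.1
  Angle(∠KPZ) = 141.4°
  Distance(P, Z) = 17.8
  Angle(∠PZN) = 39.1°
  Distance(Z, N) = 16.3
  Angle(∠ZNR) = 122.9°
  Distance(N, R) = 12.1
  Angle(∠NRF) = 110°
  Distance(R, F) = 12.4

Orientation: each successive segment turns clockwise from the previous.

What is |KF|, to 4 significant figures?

15.25

C is at the origin; CK runs at -24.3° with length 17.9, so K = (16.31, -7.366). ∠CKP = 122.0° gives KP at -82.30° from the x-axis; with |KP| = 14.1, P = (18.20, -21.34). ∠KPZ = 141.4° gives PZ at -120.9° from the x-axis; with |PZ| = 17.8, Z = (9.062, -36.61). ∠PZN = 39.1° gives ZN at 98.20° from the x-axis; with |ZN| = 16.3, N = (6.737, -20.48). ∠ZNR = 122.9° gives NR at 41.10° from the x-axis; with |NR| = 12.1, R = (15.86, -12.52). ∠NRF = 110.0° gives RF at -28.90° from the x-axis; with |RF| = 12.4, F = (26.71, -18.52). Then |KF| = |F − K| = 15.25.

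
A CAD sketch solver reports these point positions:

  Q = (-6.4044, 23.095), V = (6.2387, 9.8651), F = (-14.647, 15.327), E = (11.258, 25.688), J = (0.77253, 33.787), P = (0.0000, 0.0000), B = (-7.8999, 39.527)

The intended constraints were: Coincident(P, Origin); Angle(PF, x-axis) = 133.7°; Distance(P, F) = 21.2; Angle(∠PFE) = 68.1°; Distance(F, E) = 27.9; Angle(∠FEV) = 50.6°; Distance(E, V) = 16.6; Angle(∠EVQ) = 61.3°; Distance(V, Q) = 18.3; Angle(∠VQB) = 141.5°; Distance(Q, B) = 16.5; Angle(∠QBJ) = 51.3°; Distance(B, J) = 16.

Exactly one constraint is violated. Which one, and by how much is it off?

Distance(B, J) = 16 — off by 5.60.

P = (0.00, 0.00) ✓; PF at 133.7° ✓; |PF| = 21.20 ✓; ∠PFE = 68.10° ✓; |FE| = 27.90 ✓; ∠FEV = 50.60° ✓; |EV| = 16.60 ✓; ∠EVQ = 61.30° ✓; |VQ| = 18.30 ✓; ∠VQB = 141.5° ✓; |QB| = 16.50 ✓; ∠QBJ = 51.30° ✓; |BJ| = 10.40 ✗.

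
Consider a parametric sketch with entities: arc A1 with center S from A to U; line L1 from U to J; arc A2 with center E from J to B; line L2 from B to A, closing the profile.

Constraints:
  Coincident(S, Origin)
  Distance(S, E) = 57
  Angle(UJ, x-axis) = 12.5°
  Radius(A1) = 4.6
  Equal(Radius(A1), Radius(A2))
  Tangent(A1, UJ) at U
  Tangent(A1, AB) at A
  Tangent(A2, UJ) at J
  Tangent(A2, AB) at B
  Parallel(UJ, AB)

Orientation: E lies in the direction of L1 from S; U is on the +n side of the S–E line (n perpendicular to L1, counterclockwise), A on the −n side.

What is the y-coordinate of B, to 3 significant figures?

7.85

The slot axis is L1's direction at 12.5°, so u = (cos 12.5°, sin 12.5°) = (0.976, 0.216) and n = (−sin 12.5°, cos 12.5°) = (-0.216, 0.976). S is at the origin and E lies 57.0 along u from S, so E = 57.0·u = (55.6, 12.3). Tangency of A1 to both parallel lines with radius 4.6 puts U and A at S ± 4.6·n: U = (-0.996, 4.49), A = (0.996, -4.49). Equal radii place J and B the same way about E: J = E + 4.6·n = (54.7, 16.8), B = E − 4.6·n = (56.6, 7.85). So B.y = 7.85.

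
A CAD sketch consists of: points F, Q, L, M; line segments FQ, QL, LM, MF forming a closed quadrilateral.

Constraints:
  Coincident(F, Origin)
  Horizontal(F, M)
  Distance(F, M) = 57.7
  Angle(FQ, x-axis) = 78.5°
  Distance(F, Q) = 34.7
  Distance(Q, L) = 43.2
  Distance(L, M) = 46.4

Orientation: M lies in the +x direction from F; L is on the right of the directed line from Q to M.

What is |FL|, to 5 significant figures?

15.054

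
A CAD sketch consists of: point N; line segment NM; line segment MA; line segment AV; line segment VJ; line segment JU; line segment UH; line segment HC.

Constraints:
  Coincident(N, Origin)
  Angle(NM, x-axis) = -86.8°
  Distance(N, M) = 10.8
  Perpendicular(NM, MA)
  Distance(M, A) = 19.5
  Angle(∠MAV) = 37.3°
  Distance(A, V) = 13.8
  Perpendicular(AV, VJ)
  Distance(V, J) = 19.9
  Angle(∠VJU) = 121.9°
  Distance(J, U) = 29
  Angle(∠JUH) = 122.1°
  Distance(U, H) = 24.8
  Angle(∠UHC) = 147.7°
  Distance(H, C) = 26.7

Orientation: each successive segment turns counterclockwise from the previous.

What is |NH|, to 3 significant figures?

59.1

N is at the origin; NM runs at -86.8° with length 10.8, so M = (0.603, -10.8). The perpendicularity gives MA at right angles to NM, so MA runs at 3.20°; with |MA| = 19.5, A = (20.1, -9.69). ∠MAV = 37.3° gives AV at 146° from the x-axis; with |AV| = 13.8, V = (8.65, -1.96). The perpendicularity gives VJ at right angles to AV, so VJ runs at -124°; with |VJ| = 19.9, J = (-2.51, -18.4). ∠VJU = 121.9° gives JU at -66.0° from the x-axis; with |JU| = 29.0, U = (9.28, -44.9). ∠JUH = 122.1° gives UH at -8.10° from the x-axis; with |UH| = 24.8, H = (33.8, -48.4). Then |NH| = |H − N| = 59.1.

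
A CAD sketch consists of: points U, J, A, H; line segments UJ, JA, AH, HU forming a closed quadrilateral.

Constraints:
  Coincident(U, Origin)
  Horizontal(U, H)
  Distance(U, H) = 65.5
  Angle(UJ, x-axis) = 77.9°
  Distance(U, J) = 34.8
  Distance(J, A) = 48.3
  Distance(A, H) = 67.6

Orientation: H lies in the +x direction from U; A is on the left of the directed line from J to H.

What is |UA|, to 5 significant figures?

78.469

U is at the origin; UH is horizontal with |UH| = 65.5 and H in +x, so H = (65.5, 0). UJ runs at 77.9° with |UJ| = 34.8, so J = (7.2947, 34.027). A is determined by |JA| = 48.3 and |AH| = 67.6 together: it lies at the intersection of circle(J, 48.3) and circle(H, 67.6). With |JH| = 67.422, the foot of the radical line on JH is 17.122 from J and the perpendicular offset is √(48.3² − 17.122²) = 45.163. Taking the left-of-JH solution: A = (44.870, 64.375).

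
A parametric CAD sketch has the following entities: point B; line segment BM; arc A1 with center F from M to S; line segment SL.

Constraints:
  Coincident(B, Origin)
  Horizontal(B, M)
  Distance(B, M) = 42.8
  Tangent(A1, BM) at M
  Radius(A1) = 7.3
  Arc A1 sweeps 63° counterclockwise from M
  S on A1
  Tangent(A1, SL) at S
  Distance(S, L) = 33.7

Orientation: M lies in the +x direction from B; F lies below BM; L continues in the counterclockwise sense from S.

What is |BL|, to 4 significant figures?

39.97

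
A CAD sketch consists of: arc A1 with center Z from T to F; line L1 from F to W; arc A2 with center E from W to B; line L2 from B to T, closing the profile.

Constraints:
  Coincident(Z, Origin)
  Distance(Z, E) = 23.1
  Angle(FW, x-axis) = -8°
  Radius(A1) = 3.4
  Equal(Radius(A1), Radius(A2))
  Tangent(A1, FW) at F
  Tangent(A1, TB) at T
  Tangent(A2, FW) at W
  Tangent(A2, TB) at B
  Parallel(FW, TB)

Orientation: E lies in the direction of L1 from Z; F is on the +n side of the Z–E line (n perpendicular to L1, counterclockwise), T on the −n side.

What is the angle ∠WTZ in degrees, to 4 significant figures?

73.60°

The slot axis is L1's direction at -8.0°, so u = (cos -8.0°, sin -8.0°) = (0.9903, -0.1392) and n = (−sin -8.0°, cos -8.0°) = (0.1392, 0.9903). Z is at the origin and E lies 23.1 along u from Z, so E = 23.1·u = (22.88, -3.215). Tangency of A1 to both parallel lines with radius 3.4 puts F and T at Z ± 3.4·n: F = (0.4732, 3.367), T = (-0.4732, -3.367). Equal radii place W and B the same way about E: W = E + 3.4·n = (23.35, 0.1520), B = E − 3.4·n = (22.40, -6.582). Then cos ∠WTZ = TW·TZ / (|TW||TZ|), giving 73.60°.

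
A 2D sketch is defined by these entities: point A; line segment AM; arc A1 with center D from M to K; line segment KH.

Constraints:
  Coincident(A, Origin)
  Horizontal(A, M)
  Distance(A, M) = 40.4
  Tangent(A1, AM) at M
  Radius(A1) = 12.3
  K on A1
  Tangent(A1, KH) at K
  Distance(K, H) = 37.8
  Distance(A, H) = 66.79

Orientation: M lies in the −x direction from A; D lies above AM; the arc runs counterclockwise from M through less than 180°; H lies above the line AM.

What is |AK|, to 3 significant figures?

33.3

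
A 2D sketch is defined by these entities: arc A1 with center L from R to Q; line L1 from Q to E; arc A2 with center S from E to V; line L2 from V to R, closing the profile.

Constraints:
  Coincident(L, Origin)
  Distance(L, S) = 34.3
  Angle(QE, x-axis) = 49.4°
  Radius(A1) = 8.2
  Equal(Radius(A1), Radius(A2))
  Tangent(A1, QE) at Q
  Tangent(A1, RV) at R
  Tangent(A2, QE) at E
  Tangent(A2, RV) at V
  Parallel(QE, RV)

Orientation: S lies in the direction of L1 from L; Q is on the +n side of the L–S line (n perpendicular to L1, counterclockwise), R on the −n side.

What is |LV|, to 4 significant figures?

35.27

The slot axis is L1's direction at 49.4°, so u = (cos 49.4°, sin 49.4°) = (0.6508, 0.7593) and n = (−sin 49.4°, cos 49.4°) = (-0.7593, 0.6508). L is at the origin and S lies 34.3 along u from L, so S = 34.3·u = (22.32, 26.04). Tangency of A1 to both parallel lines with radius 8.2 puts Q and R at L ± 8.2·n: Q = (-6.226, 5.336), R = (6.226, -5.336). Equal radii place E and V the same way about S: E = S + 8.2·n = (16.10, 31.38), V = S − 8.2·n = (28.55, 20.71). Then |LV| = |V − L| = 35.27.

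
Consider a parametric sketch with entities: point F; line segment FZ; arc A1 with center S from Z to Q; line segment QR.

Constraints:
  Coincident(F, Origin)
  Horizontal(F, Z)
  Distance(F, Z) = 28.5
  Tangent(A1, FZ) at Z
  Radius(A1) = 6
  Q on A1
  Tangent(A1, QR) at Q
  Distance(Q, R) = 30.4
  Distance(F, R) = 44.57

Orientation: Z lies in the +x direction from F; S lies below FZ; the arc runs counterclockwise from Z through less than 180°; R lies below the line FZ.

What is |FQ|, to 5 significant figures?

23.446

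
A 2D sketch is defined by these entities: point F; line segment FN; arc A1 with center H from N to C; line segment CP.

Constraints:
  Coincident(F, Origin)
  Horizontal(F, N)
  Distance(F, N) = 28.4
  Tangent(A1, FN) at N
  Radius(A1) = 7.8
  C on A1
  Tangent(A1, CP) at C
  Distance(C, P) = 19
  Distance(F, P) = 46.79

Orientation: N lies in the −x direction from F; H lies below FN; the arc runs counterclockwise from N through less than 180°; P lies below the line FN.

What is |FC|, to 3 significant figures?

36.6

Checks: F = (0.00, 0.00) ✓; |HC| = 7.800 ✓; ∠(HC, CP) = 90.00° ✓; |CP| = 19.00 ✓; |FP| = 46.79 ✓.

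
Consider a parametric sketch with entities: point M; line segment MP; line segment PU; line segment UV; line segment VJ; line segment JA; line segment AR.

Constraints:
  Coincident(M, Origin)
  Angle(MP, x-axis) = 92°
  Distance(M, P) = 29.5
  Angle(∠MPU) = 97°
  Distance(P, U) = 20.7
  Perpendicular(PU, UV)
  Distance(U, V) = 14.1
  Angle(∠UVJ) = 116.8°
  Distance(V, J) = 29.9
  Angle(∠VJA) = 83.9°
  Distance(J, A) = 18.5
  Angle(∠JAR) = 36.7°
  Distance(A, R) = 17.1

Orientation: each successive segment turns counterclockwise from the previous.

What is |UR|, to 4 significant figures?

27.09

M is at the origin; MP runs at 92.0° with length 29.5, so P = (-1.030, 29.48). ∠MPU = 97.0° gives PU at 175.0° from the x-axis; with |PU| = 20.7, U = (-21.65, 31.29). The perpendicularity gives UV at right angles to PU, so UV runs at -95.00°; with |UV| = 14.1, V = (-22.88, 17.24). ∠UVJ = 116.8° gives VJ at -31.80° from the x-axis; with |VJ| = 29.9, J = (2.532, 1.484). ∠VJA = 83.9° gives JA at 64.30° from the x-axis; with |JA| = 18.5, A = (10.55, 18.15). ∠JAR = 36.7° gives AR at -152.4° from the x-axis; with |AR| = 17.1, R = (-4.599, 10.23). Then |UR| = |R − U| = 27.09.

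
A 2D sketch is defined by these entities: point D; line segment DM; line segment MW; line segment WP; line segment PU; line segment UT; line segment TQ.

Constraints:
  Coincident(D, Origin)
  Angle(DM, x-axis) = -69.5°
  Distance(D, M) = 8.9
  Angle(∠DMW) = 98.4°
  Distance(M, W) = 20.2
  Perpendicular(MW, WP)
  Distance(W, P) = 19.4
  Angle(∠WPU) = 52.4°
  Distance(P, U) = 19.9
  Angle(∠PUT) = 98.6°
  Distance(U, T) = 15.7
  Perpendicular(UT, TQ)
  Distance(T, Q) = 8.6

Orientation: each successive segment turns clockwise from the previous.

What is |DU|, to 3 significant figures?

5.94

D is at the origin; DM runs at -69.5° with length 8.9, so M = (3.12, -8.34). ∠DMW = 98.4° gives MW at -151° from the x-axis; with |MW| = 20.2, W = (-14.6, -18.1). MW ⟂ WP, so WP runs at 119°; with |WP| = 19.4, P = (-23.9, -1.11). ∠WPU = 52.4° gives PU at -8.70° from the x-axis; with |PU| = 19.9, U = (-4.27, -4.12). Then |DU| = |U − D| = 5.94.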